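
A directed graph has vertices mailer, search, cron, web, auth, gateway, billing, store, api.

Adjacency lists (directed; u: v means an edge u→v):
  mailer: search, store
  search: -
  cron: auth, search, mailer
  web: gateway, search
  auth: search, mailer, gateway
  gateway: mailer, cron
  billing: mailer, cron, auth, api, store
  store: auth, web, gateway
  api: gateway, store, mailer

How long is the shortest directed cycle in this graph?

3

For each vertex v, BFS finds the shortest path from v back to v.
The shortest such closed walk is cron → auth → gateway → cron, length 3.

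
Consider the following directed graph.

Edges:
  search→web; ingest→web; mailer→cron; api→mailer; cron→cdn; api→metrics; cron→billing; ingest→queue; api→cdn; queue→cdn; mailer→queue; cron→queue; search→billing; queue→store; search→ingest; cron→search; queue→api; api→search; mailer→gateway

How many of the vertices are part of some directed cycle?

A vertex is on a directed cycle iff it belongs to a strongly connected component of size ≥ 2 (or has a self-loop).
The vertices on cycles are {api, cron, queue, ingest, mailer, search} — 6 in total.

6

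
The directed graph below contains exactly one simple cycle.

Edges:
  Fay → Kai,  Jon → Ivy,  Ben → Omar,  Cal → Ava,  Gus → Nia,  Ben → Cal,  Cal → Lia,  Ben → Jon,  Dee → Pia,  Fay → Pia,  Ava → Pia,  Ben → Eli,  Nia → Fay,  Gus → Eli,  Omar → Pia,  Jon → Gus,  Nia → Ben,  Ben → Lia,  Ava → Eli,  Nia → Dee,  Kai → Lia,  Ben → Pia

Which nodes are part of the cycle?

DFS with gray/black marking from Nia:
Nia gray
  Dee gray
    Pia gray
    Pia black
  Dee black
  Fay gray
    Kai gray
      Lia gray
      Lia black
    Kai black
    Fay→Pia: Pia black — skip
  Fay black
  Ben gray
    Jon gray
      Gus gray
        Eli gray
        Eli black
        Gus→Nia: Nia is gray → back edge
Back edge closes the cycle Nia → Ben → Jon → Gus → Nia; its vertices are {Ben, Gus, Jon, Nia}.

Ben, Gus, Jon, Nia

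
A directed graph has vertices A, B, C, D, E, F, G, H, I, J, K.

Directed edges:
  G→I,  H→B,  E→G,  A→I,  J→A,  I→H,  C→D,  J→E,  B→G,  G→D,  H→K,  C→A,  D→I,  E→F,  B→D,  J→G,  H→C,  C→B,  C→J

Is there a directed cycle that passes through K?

No

K lies on a cycle iff there is a path from K back to itself.
Exploring from K, it never reaches itself; equivalently, its strongly connected component is a singleton.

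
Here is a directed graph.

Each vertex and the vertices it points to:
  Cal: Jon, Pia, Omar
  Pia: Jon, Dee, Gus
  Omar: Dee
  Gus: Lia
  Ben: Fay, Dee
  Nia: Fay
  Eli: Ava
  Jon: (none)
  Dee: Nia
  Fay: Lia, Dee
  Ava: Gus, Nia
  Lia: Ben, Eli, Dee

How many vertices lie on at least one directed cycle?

8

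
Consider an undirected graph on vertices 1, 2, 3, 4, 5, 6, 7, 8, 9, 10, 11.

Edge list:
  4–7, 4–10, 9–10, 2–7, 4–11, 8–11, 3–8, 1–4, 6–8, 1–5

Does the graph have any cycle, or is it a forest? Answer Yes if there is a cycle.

DFS, tracking each vertex's parent; an edge to a visited non-parent vertex closes a cycle.
Start from 7:
visit 7 (parent –)
  visit 4 (parent 7)
    visit 11 (parent 4)
      visit 8 (parent 11)
        visit 6 (parent 8)
          6–8: parent, skip
        8–11: parent, skip
        visit 3 (parent 8)
          3–8: parent, skip
      11–4: parent, skip
    visit 10 (parent 4)
      visit 9 (parent 10)
        9–10: parent, skip
      10–4: parent, skip
    4–7: parent, skip
    visit 1 (parent 4)
      1–4: parent, skip
      visit 5 (parent 1)
        5–1: parent, skip
  visit 2 (parent 7)
    2–7: parent, skip
No non-parent visited neighbor found — the graph is a forest.

No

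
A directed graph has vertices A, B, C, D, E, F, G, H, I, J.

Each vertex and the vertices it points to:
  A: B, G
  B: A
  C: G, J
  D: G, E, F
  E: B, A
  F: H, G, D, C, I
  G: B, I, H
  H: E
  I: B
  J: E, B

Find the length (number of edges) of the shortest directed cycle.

2

For each vertex v, BFS finds the shortest path from v back to v.
The shortest such closed walk is F → D → F, length 2.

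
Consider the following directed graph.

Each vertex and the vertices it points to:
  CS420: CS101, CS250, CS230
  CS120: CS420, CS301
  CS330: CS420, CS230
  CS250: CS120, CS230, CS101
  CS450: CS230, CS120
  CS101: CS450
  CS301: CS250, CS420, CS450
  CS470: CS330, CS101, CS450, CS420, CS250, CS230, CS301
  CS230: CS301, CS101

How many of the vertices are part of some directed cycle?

A vertex is on a directed cycle iff it belongs to a strongly connected component of size ≥ 2 (or has a self-loop).
The vertices on cycles are {CS101, CS120, CS230, CS250, CS301, CS420, CS450} — 7 in total.

7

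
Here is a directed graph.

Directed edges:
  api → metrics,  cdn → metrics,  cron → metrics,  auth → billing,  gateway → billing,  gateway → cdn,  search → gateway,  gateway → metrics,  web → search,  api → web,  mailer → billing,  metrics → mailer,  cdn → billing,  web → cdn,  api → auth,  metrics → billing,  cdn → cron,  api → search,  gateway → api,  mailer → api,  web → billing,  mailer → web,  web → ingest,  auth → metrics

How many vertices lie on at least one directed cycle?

9

A vertex is on a directed cycle iff it belongs to a strongly connected component of size ≥ 2 (or has a self-loop).
The vertices on cycles are {api, cdn, web, auth, cron, mailer, search, gateway, metrics} — 9 in total.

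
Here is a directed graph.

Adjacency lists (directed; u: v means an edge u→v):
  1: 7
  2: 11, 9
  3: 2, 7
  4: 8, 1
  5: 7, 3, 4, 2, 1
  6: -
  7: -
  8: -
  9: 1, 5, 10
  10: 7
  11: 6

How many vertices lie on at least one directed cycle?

A vertex is on a directed cycle iff it belongs to a strongly connected component of size ≥ 2 (or has a self-loop).
The vertices on cycles are {2, 3, 5, 9} — 4 in total.

4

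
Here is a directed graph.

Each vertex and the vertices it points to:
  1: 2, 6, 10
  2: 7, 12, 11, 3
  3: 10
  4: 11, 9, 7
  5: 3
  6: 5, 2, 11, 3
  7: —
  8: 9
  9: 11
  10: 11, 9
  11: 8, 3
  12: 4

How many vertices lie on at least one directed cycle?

5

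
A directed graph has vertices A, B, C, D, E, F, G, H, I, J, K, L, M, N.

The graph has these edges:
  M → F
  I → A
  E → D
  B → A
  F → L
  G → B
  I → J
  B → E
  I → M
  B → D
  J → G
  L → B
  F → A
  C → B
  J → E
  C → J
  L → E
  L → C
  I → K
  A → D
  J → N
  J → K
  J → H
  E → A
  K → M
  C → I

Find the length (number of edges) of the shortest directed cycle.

5

For each vertex v, BFS finds the shortest path from v back to v.
The shortest such closed walk is C → I → M → F → L → C, length 5.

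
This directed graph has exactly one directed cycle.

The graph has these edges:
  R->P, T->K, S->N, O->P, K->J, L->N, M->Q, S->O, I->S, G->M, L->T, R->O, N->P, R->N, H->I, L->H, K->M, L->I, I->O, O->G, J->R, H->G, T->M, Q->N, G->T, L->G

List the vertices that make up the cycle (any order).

G, J, K, O, R, T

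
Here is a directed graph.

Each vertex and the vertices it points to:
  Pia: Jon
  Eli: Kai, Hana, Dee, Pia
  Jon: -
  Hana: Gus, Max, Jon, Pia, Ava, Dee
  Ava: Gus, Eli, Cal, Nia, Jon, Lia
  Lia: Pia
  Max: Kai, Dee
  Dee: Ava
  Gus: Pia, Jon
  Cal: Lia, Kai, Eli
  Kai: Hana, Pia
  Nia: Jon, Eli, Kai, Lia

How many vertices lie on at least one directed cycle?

8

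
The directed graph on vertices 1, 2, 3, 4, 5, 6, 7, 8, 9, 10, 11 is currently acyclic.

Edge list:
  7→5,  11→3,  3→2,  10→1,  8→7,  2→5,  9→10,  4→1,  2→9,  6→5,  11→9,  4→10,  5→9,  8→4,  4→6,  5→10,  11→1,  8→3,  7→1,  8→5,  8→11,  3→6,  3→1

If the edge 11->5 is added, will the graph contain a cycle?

No

Adding 11→5 creates a cycle iff 5 can already reach 11.
Explore from 5: no path reaches 11. The graph stays acyclic.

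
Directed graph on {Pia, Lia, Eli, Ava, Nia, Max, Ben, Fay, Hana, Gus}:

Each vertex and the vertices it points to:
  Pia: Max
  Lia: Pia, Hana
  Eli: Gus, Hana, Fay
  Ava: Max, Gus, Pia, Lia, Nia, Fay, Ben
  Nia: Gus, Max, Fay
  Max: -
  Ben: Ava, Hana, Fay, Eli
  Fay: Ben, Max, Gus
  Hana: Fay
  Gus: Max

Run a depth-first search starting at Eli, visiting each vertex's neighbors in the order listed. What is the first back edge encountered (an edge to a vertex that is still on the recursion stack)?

Lia->Hana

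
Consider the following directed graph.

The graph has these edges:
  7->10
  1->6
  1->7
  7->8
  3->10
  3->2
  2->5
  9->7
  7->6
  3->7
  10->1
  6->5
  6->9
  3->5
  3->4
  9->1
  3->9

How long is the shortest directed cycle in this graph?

For each vertex v, BFS finds the shortest path from v back to v.
The shortest such closed walk is 9 → 7 → 6 → 9, length 3.

3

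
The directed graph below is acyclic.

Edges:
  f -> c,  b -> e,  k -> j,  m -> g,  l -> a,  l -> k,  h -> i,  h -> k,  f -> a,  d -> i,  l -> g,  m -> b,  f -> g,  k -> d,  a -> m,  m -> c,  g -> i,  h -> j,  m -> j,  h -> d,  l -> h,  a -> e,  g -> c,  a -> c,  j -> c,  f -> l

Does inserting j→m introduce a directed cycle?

Yes

Adding j→m creates a cycle iff m can already reach j.
Path from m: m → j.
So m → … → j → m is a cycle.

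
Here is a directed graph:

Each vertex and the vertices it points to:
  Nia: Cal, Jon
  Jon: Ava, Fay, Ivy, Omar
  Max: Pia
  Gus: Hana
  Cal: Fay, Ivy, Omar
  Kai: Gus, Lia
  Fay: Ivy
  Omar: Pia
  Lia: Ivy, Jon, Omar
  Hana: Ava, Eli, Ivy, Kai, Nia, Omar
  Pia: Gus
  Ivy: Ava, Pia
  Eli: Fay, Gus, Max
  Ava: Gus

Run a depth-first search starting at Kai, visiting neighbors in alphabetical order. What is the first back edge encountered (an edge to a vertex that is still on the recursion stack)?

Ava→Gus

DFS from Kai (visiting neighbors in alphabetical order); mark gray on enter, black on exit:
Kai gray
  Gus gray
    Hana gray
      Ava gray
        Ava→Gus: Gus is gray → back edge
First back edge: Ava → Gus.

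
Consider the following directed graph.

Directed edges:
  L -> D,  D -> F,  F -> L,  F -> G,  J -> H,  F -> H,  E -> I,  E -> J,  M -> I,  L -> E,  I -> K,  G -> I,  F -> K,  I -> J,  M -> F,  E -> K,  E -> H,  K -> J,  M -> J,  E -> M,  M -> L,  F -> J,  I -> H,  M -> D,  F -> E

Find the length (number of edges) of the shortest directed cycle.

3

For each vertex v, BFS finds the shortest path from v back to v.
The shortest such closed walk is F → E → M → F, length 3.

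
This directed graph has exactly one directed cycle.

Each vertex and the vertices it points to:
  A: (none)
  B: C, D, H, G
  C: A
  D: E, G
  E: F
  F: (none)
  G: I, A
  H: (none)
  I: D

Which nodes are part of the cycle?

DFS with gray/black marking from G:
G gray
  I gray
    D gray
      E gray
        F gray
        F black
      E black
      D→G: G is gray → back edge
Back edge closes the cycle G → I → D → G; its vertices are {D, G, I}.

D, G, I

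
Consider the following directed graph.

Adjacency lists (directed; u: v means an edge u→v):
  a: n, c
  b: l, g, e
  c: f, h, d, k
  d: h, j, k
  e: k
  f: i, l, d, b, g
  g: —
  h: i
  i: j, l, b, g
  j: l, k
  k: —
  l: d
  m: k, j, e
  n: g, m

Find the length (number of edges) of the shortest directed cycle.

For each vertex v, BFS finds the shortest path from v back to v.
The shortest such closed walk is l → d → j → l, length 3.

3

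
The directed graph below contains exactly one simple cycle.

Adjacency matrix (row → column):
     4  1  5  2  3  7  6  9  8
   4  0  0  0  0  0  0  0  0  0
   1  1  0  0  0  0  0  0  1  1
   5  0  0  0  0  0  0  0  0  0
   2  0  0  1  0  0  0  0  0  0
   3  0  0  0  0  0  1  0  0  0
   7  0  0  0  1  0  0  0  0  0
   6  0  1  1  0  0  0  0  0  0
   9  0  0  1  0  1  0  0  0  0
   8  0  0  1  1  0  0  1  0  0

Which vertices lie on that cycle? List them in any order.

1, 6, 8

DFS with gray/black marking from 1:
1 gray
  9 gray
    3 gray
      7 gray
        2 gray
          5 gray
          5 black
        2 black
      7 black
    3 black
    9→5: 5 black — skip
  9 black
  4 gray
  4 black
  8 gray
    8→5: 5 black — skip
    8→2: 2 black — skip
    6 gray
      6→1: 1 is gray → back edge
Back edge closes the cycle 1 → 8 → 6 → 1; its vertices are {1, 6, 8}.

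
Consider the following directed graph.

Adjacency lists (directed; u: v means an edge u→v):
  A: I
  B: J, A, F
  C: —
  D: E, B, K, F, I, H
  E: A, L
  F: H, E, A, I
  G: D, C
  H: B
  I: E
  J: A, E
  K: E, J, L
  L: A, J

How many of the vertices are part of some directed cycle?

8

A vertex is on a directed cycle iff it belongs to a strongly connected component of size ≥ 2 (or has a self-loop).
The vertices on cycles are {A, B, E, F, H, I, J, L} — 8 in total.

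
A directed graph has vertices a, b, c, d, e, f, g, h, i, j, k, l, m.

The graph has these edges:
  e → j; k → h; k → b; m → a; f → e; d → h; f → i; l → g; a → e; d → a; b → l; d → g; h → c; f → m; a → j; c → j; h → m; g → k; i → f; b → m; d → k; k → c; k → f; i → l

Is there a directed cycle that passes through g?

g is on a cycle iff g can reach itself via ≥1 edge.
g → k → b → l → g — yes.

Yes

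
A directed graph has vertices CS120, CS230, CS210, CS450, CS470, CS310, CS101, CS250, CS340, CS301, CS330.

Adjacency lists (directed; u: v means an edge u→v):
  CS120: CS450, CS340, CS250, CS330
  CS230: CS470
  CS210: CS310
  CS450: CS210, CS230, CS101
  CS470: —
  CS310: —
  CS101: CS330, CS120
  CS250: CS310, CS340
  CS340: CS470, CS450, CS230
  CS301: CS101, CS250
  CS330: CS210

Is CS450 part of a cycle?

Yes

CS450 is on a cycle iff CS450 can reach itself via ≥1 edge.
CS450 → CS101 → CS120 → CS450 — yes.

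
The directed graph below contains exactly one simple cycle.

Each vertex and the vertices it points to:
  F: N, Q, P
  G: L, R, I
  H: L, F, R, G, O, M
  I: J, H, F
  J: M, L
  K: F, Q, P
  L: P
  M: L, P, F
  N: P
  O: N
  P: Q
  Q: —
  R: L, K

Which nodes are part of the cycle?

G, H, I

DFS with gray/black marking from I:
I gray
  J gray
    M gray
      L gray
        P gray
          Q gray
          Q black
        P black
      L black
      M→P: P black — skip
      F gray
        N gray
          N→P: P black — skip
        N black
        F→Q: Q black — skip
        F→P: P black — skip
      F black
    M black
    J→L: L black — skip
  J black
  H gray
    H→L: L black — skip
    H→F: F black — skip
    R gray
      R→L: L black — skip
      K gray
        K→F: F black — skip
        K→Q: Q black — skip
        K→P: P black — skip
      K black
    R black
    G gray
      G→L: L black — skip
      G→R: R black — skip
      G→I: I is gray → back edge
Back edge closes the cycle I → H → G → I; its vertices are {G, H, I}.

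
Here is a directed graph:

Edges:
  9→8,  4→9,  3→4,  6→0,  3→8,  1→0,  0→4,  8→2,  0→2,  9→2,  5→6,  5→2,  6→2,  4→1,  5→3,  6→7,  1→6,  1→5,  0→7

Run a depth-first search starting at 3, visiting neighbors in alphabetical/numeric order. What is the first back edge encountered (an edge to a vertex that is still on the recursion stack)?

DFS from 3 (visiting neighbors in alphabetical/numeric order); mark gray on enter, black on exit:
3 gray
  4 gray
    1 gray
      0 gray
        2 gray
        2 black
        0→4: 4 is gray → back edge
First back edge: 0 → 4.

0→4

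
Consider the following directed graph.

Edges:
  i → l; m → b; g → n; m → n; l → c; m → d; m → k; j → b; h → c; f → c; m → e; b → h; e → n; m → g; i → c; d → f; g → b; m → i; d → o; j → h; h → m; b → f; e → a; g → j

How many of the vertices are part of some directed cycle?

A vertex is on a directed cycle iff it belongs to a strongly connected component of size ≥ 2 (or has a self-loop).
The vertices on cycles are {b, g, h, j, m} — 5 in total.

5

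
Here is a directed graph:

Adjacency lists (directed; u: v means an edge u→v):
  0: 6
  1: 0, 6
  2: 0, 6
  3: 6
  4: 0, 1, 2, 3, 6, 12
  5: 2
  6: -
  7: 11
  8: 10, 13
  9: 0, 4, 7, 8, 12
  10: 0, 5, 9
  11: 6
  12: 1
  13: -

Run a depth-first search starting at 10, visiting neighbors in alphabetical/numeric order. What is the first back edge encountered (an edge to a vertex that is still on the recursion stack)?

DFS from 10 (visiting neighbors in alphabetical/numeric order); mark gray on enter, black on exit:
10 gray
  0 gray
    6 gray
    6 black
  0 black
  5 gray
    2 gray
      2→0: 0 black — skip
      2→6: 6 black — skip
    2 black
  5 black
  9 gray
    9→0: 0 black — skip
    4 gray
      4→0: 0 black — skip
      1 gray
        1→0: 0 black — skip
        1→6: 6 black — skip
      1 black
      4→2: 2 black — skip
      3 gray
        3→6: 6 black — skip
      3 black
      4→6: 6 black — skip
      12 gray
        12→1: 1 black — skip
      12 black
    4 black
    7 gray
      11 gray
        11→6: 6 black — skip
      11 black
    7 black
    8 gray
      8→10: 10 is gray → back edge
First back edge: 8 → 10.

8->10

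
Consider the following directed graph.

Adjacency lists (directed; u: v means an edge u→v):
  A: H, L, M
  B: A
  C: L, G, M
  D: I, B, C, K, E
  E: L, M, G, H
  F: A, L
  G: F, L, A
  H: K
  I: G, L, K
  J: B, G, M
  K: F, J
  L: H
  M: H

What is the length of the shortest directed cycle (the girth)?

4

For each vertex v, BFS finds the shortest path from v back to v.
The shortest such closed walk is K → J → M → H → K, length 4.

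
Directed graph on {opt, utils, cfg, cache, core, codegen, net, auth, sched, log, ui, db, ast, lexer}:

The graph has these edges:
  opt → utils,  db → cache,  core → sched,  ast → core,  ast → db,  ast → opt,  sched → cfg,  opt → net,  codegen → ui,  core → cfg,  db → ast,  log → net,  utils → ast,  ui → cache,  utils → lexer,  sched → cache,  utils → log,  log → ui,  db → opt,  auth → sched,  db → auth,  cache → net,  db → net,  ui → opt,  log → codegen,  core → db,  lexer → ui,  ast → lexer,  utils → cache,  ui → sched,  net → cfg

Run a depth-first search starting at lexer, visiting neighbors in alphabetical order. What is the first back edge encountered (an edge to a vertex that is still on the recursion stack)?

db→ast

DFS from lexer (visiting neighbors in alphabetical order); mark gray on enter, black on exit:
lexer gray
  ui gray
    cache gray
      net gray
        cfg gray
        cfg black
      net black
    cache black
    opt gray
      opt→net: net black — skip
      utils gray
        ast gray
          core gray
            core→cfg: cfg black — skip
            db gray
              db→ast: ast is gray → back edge
First back edge: db → ast.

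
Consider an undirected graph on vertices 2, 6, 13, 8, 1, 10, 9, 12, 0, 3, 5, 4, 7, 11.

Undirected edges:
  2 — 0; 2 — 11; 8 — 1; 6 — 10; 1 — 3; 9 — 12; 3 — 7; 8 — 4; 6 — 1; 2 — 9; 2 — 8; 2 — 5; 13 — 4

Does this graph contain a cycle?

No

DFS, tracking each vertex's parent; an edge to a visited non-parent vertex closes a cycle.
Start from 5:
visit 5 (parent –)
  visit 2 (parent 5)
    visit 9 (parent 2)
      9–2: parent, skip
      visit 12 (parent 9)
        12–9: parent, skip
    visit 0 (parent 2)
      0–2: parent, skip
    visit 11 (parent 2)
      11–2: parent, skip
    2–5: parent, skip
    visit 8 (parent 2)
      8–2: parent, skip
      visit 4 (parent 8)
        visit 13 (parent 4)
          13–4: parent, skip
        4–8: parent, skip
      visit 1 (parent 8)
        1–8: parent, skip
        visit 6 (parent 1)
          6–1: parent, skip
          visit 10 (parent 6)
            10–6: parent, skip
        visit 3 (parent 1)
          visit 7 (parent 3)
            7–3: parent, skip
          3–1: parent, skip
No non-parent visited neighbor found — the graph is a forest.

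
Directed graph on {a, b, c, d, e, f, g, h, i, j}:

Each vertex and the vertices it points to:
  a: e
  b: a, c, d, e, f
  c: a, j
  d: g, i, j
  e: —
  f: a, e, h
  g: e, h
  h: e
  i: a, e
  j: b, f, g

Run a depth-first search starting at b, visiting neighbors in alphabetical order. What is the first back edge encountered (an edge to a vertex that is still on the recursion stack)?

j→b

DFS from b (visiting neighbors in alphabetical order); mark gray on enter, black on exit:
b gray
  a gray
    e gray
    e black
  a black
  c gray
    c→a: a black — skip
    j gray
      j→b: b is gray → back edge
First back edge: j → b.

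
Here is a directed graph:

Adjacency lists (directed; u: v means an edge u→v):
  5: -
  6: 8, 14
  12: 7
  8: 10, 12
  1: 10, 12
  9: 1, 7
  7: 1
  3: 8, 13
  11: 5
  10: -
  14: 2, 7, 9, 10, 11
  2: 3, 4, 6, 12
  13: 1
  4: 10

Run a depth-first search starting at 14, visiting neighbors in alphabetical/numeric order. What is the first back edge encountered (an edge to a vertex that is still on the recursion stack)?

1→12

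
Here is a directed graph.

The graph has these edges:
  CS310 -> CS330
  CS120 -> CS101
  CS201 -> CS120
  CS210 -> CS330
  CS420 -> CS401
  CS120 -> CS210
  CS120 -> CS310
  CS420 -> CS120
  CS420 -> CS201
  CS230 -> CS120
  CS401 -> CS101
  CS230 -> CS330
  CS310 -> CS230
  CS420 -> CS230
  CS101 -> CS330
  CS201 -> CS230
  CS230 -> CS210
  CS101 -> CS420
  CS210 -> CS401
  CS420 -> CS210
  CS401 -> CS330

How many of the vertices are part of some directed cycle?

8

A vertex is on a directed cycle iff it belongs to a strongly connected component of size ≥ 2 (or has a self-loop).
The vertices on cycles are {CS101, CS120, CS201, CS210, CS230, CS310, CS401, CS420} — 8 in total.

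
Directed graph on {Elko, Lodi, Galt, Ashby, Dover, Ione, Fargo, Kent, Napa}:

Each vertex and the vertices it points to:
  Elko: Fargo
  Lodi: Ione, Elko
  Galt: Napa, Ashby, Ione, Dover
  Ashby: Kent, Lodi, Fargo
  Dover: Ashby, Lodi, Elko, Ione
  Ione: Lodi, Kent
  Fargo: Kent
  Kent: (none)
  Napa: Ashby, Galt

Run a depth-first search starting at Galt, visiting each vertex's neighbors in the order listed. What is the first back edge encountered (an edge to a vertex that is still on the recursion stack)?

DFS from Galt (visiting each vertex's neighbors in the order listed); mark gray on enter, black on exit:
Galt gray
  Napa gray
    Ashby gray
      Kent gray
      Kent black
      Lodi gray
        Ione gray
          Ione→Lodi: Lodi is gray → back edge
First back edge: Ione → Lodi.

Ione->Lodi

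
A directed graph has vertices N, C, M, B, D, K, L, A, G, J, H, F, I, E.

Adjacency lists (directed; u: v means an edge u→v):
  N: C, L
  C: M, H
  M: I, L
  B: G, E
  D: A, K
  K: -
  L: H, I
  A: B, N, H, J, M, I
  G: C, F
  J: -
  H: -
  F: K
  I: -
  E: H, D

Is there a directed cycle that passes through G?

G lies on a cycle iff there is a path from G back to itself.
Exploring from G, it never reaches itself; equivalently, its strongly connected component is a singleton.

No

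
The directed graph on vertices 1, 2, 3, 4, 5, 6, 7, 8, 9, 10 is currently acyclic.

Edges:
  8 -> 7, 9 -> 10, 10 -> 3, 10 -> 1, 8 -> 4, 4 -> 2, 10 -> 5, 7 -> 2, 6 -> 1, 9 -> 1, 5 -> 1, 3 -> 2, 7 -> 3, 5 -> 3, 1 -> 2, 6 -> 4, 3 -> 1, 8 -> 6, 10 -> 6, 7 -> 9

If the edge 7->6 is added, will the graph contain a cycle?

Adding 7→6 creates a cycle iff 6 can already reach 7.
Explore from 6: no path reaches 7. The graph stays acyclic.

No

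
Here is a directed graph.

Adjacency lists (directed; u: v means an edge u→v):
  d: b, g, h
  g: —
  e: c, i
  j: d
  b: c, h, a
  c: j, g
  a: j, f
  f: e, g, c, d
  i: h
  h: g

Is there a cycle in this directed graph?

DFS with white/gray/black marking, starting from b:
b gray
  c gray
    j gray
      d gray
        d→b: b is gray → back edge
Back edge found, so a cycle exists: b → c → j → d → b.

Yes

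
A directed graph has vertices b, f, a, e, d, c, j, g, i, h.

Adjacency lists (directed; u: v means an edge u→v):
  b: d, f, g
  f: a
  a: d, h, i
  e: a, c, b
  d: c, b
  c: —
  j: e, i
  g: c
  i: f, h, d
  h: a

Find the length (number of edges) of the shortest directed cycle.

2

For each vertex v, BFS finds the shortest path from v back to v.
The shortest such closed walk is b → d → b, length 2.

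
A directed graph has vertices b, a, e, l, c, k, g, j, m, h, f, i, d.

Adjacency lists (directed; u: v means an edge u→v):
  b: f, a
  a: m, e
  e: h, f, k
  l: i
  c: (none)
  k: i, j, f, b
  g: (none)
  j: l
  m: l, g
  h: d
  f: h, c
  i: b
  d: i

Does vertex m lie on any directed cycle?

Yes

m is on a cycle iff m can reach itself via ≥1 edge.
m → l → i → b → a → m — yes.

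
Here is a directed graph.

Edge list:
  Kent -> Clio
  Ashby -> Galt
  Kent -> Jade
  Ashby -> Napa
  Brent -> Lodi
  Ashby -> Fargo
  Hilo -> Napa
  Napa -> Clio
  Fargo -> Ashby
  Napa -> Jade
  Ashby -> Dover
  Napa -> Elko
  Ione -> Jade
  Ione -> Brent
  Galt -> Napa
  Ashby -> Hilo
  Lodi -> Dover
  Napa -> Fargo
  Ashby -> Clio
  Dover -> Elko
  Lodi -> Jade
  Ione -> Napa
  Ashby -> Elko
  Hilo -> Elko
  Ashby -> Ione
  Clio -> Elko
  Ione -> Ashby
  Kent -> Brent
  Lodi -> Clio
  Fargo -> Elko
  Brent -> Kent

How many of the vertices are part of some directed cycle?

A vertex is on a directed cycle iff it belongs to a strongly connected component of size ≥ 2 (or has a self-loop).
The vertices on cycles are {Galt, Hilo, Ione, Kent, Napa, Ashby, Brent, Fargo} — 8 in total.

8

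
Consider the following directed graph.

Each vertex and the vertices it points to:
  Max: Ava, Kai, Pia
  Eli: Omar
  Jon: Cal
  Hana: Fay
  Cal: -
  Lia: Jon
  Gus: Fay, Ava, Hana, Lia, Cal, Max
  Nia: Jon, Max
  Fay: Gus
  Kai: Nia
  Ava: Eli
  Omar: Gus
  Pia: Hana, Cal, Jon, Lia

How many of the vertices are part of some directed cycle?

10

A vertex is on a directed cycle iff it belongs to a strongly connected component of size ≥ 2 (or has a self-loop).
The vertices on cycles are {Ava, Eli, Fay, Gus, Kai, Max, Nia, Pia, Hana, Omar} — 10 in total.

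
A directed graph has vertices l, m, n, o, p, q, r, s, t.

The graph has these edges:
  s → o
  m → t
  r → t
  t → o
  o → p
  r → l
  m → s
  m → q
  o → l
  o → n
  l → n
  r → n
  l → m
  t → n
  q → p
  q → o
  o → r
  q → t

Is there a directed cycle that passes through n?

n lies on a cycle iff there is a path from n back to itself.
Exploring from n, it never reaches itself; equivalently, its strongly connected component is a singleton.

No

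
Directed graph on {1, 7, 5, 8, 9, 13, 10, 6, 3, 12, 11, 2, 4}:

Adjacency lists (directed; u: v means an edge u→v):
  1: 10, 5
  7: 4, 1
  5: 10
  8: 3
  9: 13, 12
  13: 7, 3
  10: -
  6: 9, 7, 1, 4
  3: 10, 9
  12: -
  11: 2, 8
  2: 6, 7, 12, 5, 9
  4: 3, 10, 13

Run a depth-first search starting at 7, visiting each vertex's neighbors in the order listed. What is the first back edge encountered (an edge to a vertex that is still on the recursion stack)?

13->7

DFS from 7 (visiting each vertex's neighbors in the order listed); mark gray on enter, black on exit:
7 gray
  4 gray
    3 gray
      10 gray
      10 black
      9 gray
        13 gray
          13→7: 7 is gray → back edge
First back edge: 13 → 7.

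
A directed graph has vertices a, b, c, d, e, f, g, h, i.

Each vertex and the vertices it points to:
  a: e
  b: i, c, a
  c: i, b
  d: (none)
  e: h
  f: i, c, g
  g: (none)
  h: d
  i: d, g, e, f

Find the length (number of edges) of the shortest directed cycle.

2

For each vertex v, BFS finds the shortest path from v back to v.
The shortest such closed walk is b → c → b, length 2.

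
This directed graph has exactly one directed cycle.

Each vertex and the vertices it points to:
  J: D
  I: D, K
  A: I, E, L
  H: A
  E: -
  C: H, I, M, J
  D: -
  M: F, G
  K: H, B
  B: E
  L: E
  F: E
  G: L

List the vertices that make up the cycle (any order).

DFS with gray/black marking from I:
I gray
  D gray
  D black
  K gray
    H gray
      A gray
        A→I: I is gray → back edge
Back edge closes the cycle I → K → H → A → I; its vertices are {A, H, I, K}.

A, H, I, K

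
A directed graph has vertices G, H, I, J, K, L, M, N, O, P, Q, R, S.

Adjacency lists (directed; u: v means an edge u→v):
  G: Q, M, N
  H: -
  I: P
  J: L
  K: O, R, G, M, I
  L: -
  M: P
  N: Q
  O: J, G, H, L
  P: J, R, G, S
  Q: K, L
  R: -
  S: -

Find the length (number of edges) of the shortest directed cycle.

3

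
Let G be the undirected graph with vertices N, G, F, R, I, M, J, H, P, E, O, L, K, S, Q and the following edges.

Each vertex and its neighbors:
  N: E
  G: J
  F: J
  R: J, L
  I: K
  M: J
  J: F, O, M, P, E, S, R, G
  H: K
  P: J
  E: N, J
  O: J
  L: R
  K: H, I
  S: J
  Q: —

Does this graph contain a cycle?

No

DFS, tracking each vertex's parent; an edge to a visited non-parent vertex closes a cycle.
Start from E:
visit E (parent –)
  visit N (parent E)
    N–E: parent, skip
  visit J (parent E)
    visit F (parent J)
      F–J: parent, skip
    visit O (parent J)
      O–J: parent, skip
    visit M (parent J)
      M–J: parent, skip
    visit P (parent J)
      P–J: parent, skip
    J–E: parent, skip
    visit S (parent J)
      S–J: parent, skip
    visit R (parent J)
      R–J: parent, skip
      visit L (parent R)
        L–R: parent, skip
    visit G (parent J)
      G–J: parent, skip
visit I (parent –)
  visit K (parent I)
    visit H (parent K)
      H–K: parent, skip
    K–I: parent, skip
visit Q (parent –)
No non-parent visited neighbor found — the graph is a forest.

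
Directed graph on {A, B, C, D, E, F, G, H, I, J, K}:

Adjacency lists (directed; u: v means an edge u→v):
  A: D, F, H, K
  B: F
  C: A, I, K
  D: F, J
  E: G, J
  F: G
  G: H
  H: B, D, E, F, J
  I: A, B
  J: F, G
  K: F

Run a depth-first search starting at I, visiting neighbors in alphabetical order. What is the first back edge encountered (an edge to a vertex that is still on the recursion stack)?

DFS from I (visiting neighbors in alphabetical order); mark gray on enter, black on exit:
I gray
  A gray
    D gray
      F gray
        G gray
          H gray
            B gray
              B→F: F is gray → back edge
First back edge: B → F.

B→F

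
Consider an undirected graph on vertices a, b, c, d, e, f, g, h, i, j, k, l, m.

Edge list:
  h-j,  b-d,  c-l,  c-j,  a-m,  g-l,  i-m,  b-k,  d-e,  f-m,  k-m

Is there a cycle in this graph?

No

DFS, tracking each vertex's parent; an edge to a visited non-parent vertex closes a cycle.
Start from c:
visit c (parent –)
  visit l (parent c)
    l–c: parent, skip
    visit g (parent l)
      g–l: parent, skip
  visit j (parent c)
    visit h (parent j)
      h–j: parent, skip
    j–c: parent, skip
visit a (parent –)
  visit m (parent a)
    m–a: parent, skip
    visit k (parent m)
      k–m: parent, skip
      visit b (parent k)
        b–k: parent, skip
        visit d (parent b)
          visit e (parent d)
            e–d: parent, skip
          d–b: parent, skip
    visit i (parent m)
      i–m: parent, skip
    visit f (parent m)
      f–m: parent, skip
No non-parent visited neighbor found — the graph is a forest.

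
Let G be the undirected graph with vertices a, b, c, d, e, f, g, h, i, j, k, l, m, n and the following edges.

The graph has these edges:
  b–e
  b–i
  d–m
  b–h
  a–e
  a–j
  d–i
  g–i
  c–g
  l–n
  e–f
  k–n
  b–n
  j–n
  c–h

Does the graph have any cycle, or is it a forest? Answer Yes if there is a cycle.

Yes

DFS, tracking each vertex's parent; an edge to a visited non-parent vertex closes a cycle.
Start from j:
visit j (parent –)
  visit n (parent j)
    visit k (parent n)
      k–n: parent, skip
    visit b (parent n)
      b–n: parent, skip
      visit i (parent b)
        visit g (parent i)
          visit c (parent g)
            c–g: parent, skip
            visit h (parent c)
              h–c: parent, skip
              h–b: b visited and ≠ parent → cycle
Cycle: b – i – g – c – h – b.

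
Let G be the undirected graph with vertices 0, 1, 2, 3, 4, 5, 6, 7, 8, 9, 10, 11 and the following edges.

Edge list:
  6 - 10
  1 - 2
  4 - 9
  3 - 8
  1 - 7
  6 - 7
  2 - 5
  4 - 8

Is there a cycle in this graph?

No

DFS, tracking each vertex's parent; an edge to a visited non-parent vertex closes a cycle.
Start from 7:
visit 7 (parent –)
  visit 6 (parent 7)
    visit 10 (parent 6)
      10–6: parent, skip
    6–7: parent, skip
  visit 1 (parent 7)
    visit 2 (parent 1)
      2–1: parent, skip
      visit 5 (parent 2)
        5–2: parent, skip
    1–7: parent, skip
visit 0 (parent –)
visit 3 (parent –)
  visit 8 (parent 3)
    8–3: parent, skip
    visit 4 (parent 8)
      4–8: parent, skip
      visit 9 (parent 4)
        9–4: parent, skip
visit 11 (parent –)
No non-parent visited neighbor found — the graph is a forest.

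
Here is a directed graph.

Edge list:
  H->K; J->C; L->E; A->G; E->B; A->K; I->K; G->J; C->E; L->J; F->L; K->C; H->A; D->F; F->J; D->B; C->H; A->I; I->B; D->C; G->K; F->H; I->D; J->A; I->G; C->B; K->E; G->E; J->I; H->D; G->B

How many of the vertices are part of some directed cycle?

10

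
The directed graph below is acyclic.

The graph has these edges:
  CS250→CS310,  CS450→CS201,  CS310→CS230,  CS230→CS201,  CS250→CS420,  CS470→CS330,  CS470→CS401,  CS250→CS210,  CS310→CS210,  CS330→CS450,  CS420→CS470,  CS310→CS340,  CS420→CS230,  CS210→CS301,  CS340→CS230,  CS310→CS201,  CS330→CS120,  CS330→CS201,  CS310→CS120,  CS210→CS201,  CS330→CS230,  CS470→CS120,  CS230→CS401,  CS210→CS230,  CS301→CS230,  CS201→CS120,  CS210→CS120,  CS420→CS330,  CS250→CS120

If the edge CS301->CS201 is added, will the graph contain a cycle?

Adding CS301→CS201 creates a cycle iff CS201 can already reach CS301.
Explore from CS201: no path reaches CS301. The graph stays acyclic.

No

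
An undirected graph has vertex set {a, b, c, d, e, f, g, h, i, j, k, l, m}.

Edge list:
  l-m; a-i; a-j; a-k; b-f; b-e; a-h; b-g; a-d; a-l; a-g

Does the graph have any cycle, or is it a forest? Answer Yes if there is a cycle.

No

DFS, tracking each vertex's parent; an edge to a visited non-parent vertex closes a cycle.
Start from h:
visit h (parent –)
  visit a (parent h)
    visit d (parent a)
      d–a: parent, skip
    a–h: parent, skip
    visit l (parent a)
      l–a: parent, skip
      visit m (parent l)
        m–l: parent, skip
    visit i (parent a)
      i–a: parent, skip
    visit j (parent a)
      j–a: parent, skip
    visit k (parent a)
      k–a: parent, skip
    visit g (parent a)
      g–a: parent, skip
      visit b (parent g)
        visit e (parent b)
          e–b: parent, skip
        visit f (parent b)
          f–b: parent, skip
        b–g: parent, skip
visit c (parent –)
No non-parent visited neighbor found — the graph is a forest.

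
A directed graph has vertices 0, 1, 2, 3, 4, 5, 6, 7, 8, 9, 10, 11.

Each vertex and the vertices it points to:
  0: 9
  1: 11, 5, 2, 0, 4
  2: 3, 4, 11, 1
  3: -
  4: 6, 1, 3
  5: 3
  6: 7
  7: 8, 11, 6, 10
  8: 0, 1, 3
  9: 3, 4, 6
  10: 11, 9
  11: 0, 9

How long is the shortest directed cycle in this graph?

2

For each vertex v, BFS finds the shortest path from v back to v.
The shortest such closed walk is 7 → 6 → 7, length 2.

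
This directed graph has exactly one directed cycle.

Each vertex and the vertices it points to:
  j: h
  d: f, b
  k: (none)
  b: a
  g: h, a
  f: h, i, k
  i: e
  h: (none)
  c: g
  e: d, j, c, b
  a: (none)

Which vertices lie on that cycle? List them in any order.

d, e, f, i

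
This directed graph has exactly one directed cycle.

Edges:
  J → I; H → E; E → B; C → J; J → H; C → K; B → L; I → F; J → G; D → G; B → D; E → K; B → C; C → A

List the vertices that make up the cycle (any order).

B, C, E, H, J

DFS with gray/black marking from B:
B gray
  C gray
    A gray
    A black
    K gray
    K black
    J gray
      H gray
        E gray
          E→K: K black — skip
          E→B: B is gray → back edge
Back edge closes the cycle B → C → J → H → E → B; its vertices are {B, C, E, H, J}.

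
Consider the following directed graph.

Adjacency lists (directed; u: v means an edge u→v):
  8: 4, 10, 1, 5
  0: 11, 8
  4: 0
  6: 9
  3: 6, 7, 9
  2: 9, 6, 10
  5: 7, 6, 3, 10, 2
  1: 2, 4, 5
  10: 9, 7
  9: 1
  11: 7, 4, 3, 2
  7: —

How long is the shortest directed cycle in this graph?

3

For each vertex v, BFS finds the shortest path from v back to v.
The shortest such closed walk is 1 → 2 → 9 → 1, length 3.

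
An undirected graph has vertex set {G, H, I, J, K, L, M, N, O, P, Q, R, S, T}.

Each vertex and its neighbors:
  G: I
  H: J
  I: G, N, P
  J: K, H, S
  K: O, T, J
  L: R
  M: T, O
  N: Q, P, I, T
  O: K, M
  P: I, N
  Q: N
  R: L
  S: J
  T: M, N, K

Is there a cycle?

DFS, tracking each vertex's parent; an edge to a visited non-parent vertex closes a cycle.
Start from S:
visit S (parent –)
  visit J (parent S)
    visit K (parent J)
      visit O (parent K)
        O–K: parent, skip
        visit M (parent O)
          visit T (parent M)
            T–M: parent, skip
            visit N (parent T)
              visit Q (parent N)
                Q–N: parent, skip
              visit P (parent N)
                visit I (parent P)
                  visit G (parent I)
                    G–I: parent, skip
                  I–N: N visited and ≠ parent → cycle
Cycle: N – P – I – N.

Yes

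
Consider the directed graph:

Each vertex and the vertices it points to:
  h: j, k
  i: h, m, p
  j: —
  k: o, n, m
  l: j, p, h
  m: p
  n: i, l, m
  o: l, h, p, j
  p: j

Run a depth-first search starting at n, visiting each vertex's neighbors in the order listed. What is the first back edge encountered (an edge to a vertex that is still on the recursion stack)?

l→h

DFS from n (visiting each vertex's neighbors in the order listed); mark gray on enter, black on exit:
n gray
  i gray
    h gray
      j gray
      j black
      k gray
        o gray
          l gray
            l→j: j black — skip
            p gray
              p→j: j black — skip
            p black
            l→h: h is gray → back edge
First back edge: l → h.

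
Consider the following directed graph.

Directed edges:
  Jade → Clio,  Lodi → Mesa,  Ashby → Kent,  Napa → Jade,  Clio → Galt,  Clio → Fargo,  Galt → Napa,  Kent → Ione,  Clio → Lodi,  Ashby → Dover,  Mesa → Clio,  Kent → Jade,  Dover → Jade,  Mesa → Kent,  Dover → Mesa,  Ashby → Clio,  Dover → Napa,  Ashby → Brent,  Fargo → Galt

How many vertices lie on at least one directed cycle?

8

A vertex is on a directed cycle iff it belongs to a strongly connected component of size ≥ 2 (or has a self-loop).
The vertices on cycles are {Clio, Galt, Jade, Kent, Lodi, Mesa, Napa, Fargo} — 8 in total.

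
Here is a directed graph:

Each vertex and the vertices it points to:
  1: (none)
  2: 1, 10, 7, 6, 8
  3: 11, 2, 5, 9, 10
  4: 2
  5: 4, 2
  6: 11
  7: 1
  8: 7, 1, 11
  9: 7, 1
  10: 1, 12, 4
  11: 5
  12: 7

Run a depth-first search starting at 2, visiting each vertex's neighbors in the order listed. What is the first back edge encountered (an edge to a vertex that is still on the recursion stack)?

DFS from 2 (visiting each vertex's neighbors in the order listed); mark gray on enter, black on exit:
2 gray
  1 gray
  1 black
  10 gray
    10→1: 1 black — skip
    12 gray
      7 gray
        7→1: 1 black — skip
      7 black
    12 black
    4 gray
      4→2: 2 is gray → back edge
First back edge: 4 → 2.

4→2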